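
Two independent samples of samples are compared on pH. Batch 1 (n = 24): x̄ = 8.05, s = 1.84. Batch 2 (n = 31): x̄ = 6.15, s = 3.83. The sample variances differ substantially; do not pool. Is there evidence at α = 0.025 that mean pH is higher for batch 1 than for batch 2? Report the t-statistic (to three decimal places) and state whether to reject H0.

t = 2.424; reject H0

Let group 1 = batch 1, group 2 = batch 2. H0: μ_1 = μ_2; H1: μ_1 > μ_2 (Welch's two-sample t-test, right-tailed).
t = (x̄_1 − x̄_2)/√(s_1²/n_1 + s_2²/n_2) = (8.05 − 6.15)/√(1.84²/24 + 3.83²/31) = 2.424
Welch–Satterthwaite df ≈ 45.30
p-value = P(T ≥ 2.424) ≈ 0.0097
Since p ≈ 0.0097 < α = 0.025, reject H0; the data support H1.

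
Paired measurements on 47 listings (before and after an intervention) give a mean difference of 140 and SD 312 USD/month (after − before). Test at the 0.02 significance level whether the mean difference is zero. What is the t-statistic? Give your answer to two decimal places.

H0: μ_d = 0; H1: μ_d ≠ 0 (paired t-test on the differences, two-sided).
t = d̄/(s_d/√n) = 140/(312/√47) = 3.08
df = n − 1 = 46
Two-sided p-value ≈ 0.004
Since p ≈ 0.004 < α = 0.02, reject H0; the data support H1.

3.08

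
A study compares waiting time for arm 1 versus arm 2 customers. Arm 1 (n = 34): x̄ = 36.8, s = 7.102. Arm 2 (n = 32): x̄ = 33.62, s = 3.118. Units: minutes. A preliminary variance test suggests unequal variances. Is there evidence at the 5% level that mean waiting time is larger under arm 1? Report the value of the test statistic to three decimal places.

Let group 1 = arm 1, group 2 = arm 2. H0: μ_1 = μ_2; H1: μ_1 > μ_2 (Welch's two-sample t-test, right-tailed).
t = (x̄_1 − x̄_2)/√(s_1²/n_1 + s_2²/n_2) = (36.8 − 33.62)/√(7.102²/34 + 3.118²/32) = 2.379
Welch–Satterthwaite df ≈ 45.85
p-value = P(T ≥ 2.379) ≈ 0.011
Since p ≈ 0.011 < α = 0.05, reject H0; the data support H1.

2.379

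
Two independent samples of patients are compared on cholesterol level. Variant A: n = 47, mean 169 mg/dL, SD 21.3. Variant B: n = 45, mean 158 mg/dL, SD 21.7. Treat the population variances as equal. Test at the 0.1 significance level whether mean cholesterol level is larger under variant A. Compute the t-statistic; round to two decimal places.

2.45

Let group 1 = variant A, group 2 = variant B. H0: μ_1 = μ_2; H1: μ_1 > μ_2 (two-sample pooled-variance t-test, right-tailed).
s_p² = [(47−1)·21.3² + (45−1)·21.7²]/(47+45−2) = 462.099
t = (169 − 158)/√[462.099·(1/47 + 1/45)] = 2.45
df = n₁ + n₂ − 2 = 90
p-value = P(T ≥ 2.45) ≈ 0.008
Since p ≈ 0.008 < α = 0.1, reject H0; the data support H1.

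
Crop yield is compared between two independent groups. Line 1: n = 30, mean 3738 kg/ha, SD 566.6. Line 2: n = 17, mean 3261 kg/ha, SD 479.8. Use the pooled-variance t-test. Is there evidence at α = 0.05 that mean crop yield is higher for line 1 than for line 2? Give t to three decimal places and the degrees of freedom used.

t = 2.924, df = 45

Let group 1 = line 1, group 2 = line 2. H0: μ_1 = μ_2; H1: μ_1 > μ_2 (two-sample pooled-variance t-test, right-tailed).
s_p² = [(30−1)·566.6² + (17−1)·479.8²]/(30+17−2) = 288741
t = (3738 − 3261)/√[288741·(1/30 + 1/17)] = 2.924
df = n₁ + n₂ − 2 = 45
p-value = P(T ≥ 2.924) ≈ 0.003
Since p ≈ 0.003 < α = 0.05, reject H0; the data support H1.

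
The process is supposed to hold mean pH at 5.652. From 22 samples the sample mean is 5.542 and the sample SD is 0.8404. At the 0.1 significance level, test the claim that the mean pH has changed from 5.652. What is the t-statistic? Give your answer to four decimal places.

-0.6139

H0: μ = 5.652; H1: μ ≠ 5.652 (one-sample t-test, two-sided).
t = (x̄ − μ₀)/(s/√n) = (5.542 − 5.652)/(0.8404/√22) = -0.6139
df = n − 1 = 21
Two-sided p-value ≈ 0.5459
Since p ≈ 0.5459 > α = 0.1, fail to reject H0; the evidence is not statistically significant.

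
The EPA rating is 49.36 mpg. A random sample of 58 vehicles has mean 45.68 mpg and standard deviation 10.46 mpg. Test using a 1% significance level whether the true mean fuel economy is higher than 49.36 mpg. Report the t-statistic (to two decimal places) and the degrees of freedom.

H0: μ = 49.36; H1: μ > 49.36 (one-sample t-test, right-tailed).
t = (x̄ − μ₀)/(s/√n) = (45.68 − 49.36)/(10.46/√58) = -2.68
df = n − 1 = 57
p-value = P(T ≥ -2.68) ≈ 0.9952
Since p ≈ 0.9952 > α = 0.01, fail to reject H0; the evidence is not statistically significant.

t = -2.68, df = 57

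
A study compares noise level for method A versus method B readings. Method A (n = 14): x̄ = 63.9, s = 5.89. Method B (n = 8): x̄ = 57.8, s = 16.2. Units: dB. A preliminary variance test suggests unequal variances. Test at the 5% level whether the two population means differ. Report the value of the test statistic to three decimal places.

1.027

Let group 1 = method A, group 2 = method B. H0: μ_1 = μ_2; H1: μ_1 ≠ μ_2 (Welch's two-sample t-test, two-sided).
t = (x̄_1 − x̄_2)/√(s_1²/n_1 + s_2²/n_2) = (63.9 − 57.8)/√(5.89²/14 + 16.2²/8) = 1.027
Welch–Satterthwaite df ≈ 8.07
Two-sided p-value ≈ 0.334
Since p ≈ 0.334 > α = 0.05, fail to reject H0; the data do not provide sufficient evidence against H0.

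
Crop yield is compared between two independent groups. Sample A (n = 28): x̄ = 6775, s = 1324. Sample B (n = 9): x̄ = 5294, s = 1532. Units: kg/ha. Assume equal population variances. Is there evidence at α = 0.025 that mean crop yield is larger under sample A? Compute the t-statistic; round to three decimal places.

Let group 1 = sample A, group 2 = sample B. H0: μ_1 = μ_2; H1: μ_1 > μ_2 (two-sample pooled-variance t-test, right-tailed).
s_p² = [(28−1)·1324² + (9−1)·1532²]/(28+9−2) = 1888760
t = (6775 − 5294)/√[1888760·(1/28 + 1/9)] = 2.812
df = n₁ + n₂ − 2 = 35
p-value = P(T ≥ 2.812) ≈ 0.0040
Since p ≈ 0.0040 < α = 0.025, reject H0; the evidence is statistically significant.

2.812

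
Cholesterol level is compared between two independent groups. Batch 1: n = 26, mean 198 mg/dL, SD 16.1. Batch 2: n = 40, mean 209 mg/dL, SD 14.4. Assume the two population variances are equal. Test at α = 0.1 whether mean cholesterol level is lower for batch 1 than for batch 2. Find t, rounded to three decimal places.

Let group 1 = batch 1, group 2 = batch 2. H0: μ_1 = μ_2; H1: μ_1 < μ_2 (two-sample pooled-variance t-test, left-tailed).
s_p² = [(26−1)·16.1² + (40−1)·14.4²]/(26+40−2) = 227.614
t = (198 − 209)/√[227.614·(1/26 + 1/40)] = -2.894
df = n₁ + n₂ − 2 = 64
p-value = P(T ≤ -2.894) ≈ 0.003
Since p ≈ 0.003 < α = 0.1, reject H0; the data support H1.

-2.894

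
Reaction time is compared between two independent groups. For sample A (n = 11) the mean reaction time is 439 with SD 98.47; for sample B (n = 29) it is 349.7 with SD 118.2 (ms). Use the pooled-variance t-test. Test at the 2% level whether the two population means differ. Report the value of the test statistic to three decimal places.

2.225

Let group 1 = sample A, group 2 = sample B. H0: μ_1 = μ_2; H1: μ_1 ≠ μ_2 (two-sample pooled-variance t-test, two-sided).
s_p² = [(11−1)·98.47² + (29−1)·118.2²]/(11+29−2) = 12846.3
t = (439 − 349.7)/√[12846.3·(1/11 + 1/29)] = 2.225
df = n₁ + n₂ − 2 = 38
Two-sided p-value ≈ 0.032
Since p ≈ 0.032 > α = 0.02, fail to reject H0; the data do not provide sufficient evidence against H0.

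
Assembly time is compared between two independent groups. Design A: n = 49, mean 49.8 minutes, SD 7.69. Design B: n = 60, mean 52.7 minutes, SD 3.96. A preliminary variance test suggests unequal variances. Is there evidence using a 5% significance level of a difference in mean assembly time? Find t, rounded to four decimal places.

-2.3933

Let group 1 = design A, group 2 = design B. H0: μ_1 = μ_2; H1: μ_1 ≠ μ_2 (Welch's two-sample t-test, two-sided).
t = (x̄_1 − x̄_2)/√(s_1²/n_1 + s_2²/n_2) = (49.8 − 52.7)/√(7.69²/49 + 3.96²/60) = -2.3933
Welch–Satterthwaite df ≈ 68.43
Two-sided p-value ≈ 0.019
Since p ≈ 0.019 < α = 0.05, reject H0; the evidence is statistically significant.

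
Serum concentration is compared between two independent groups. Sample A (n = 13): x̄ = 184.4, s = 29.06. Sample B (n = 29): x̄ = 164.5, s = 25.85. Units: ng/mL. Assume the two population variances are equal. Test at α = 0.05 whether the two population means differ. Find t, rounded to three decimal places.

Let group 1 = sample A, group 2 = sample B. H0: μ_1 = μ_2; H1: μ_1 ≠ μ_2 (two-sample pooled-variance t-test, two-sided).
s_p² = [(13−1)·29.06² + (29−1)·25.85²]/(13+29−2) = 721.101
t = (184.4 − 164.5)/√[721.101·(1/13 + 1/29)] = 2.220
df = n₁ + n₂ − 2 = 40
Two-sided p-value ≈ 0.032
Since p ≈ 0.032 < α = 0.05, reject H0; the data support H1.

2.220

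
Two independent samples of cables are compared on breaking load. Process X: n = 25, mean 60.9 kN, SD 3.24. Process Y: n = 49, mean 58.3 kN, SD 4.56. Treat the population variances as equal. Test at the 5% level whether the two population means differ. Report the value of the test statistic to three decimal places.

2.539

Let group 1 = process X, group 2 = process Y. H0: μ_1 = μ_2; H1: μ_1 ≠ μ_2 (two-sample pooled-variance t-test, two-sided).
s_p² = [(25−1)·3.24² + (49−1)·4.56²]/(25+49−2) = 17.3616
t = (60.9 − 58.3)/√[17.3616·(1/25 + 1/49)] = 2.539
df = n₁ + n₂ − 2 = 72
Two-sided p-value ≈ 0.013
Since p ≈ 0.013 < α = 0.05, reject H0; the evidence is statistically significant.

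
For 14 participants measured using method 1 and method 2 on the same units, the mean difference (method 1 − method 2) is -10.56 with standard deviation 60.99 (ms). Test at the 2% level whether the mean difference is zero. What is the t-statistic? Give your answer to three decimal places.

H0: μ_d = 0; H1: μ_d ≠ 0 (paired t-test on the differences, two-sided).
t = d̄/(s_d/√n) = -10.56/(60.99/√14) = -0.648
df = n − 1 = 13
Two-sided p-value ≈ 0.5284
Since p ≈ 0.5284 > α = 0.02, fail to reject H0; the data do not provide sufficient evidence against H0.

-0.648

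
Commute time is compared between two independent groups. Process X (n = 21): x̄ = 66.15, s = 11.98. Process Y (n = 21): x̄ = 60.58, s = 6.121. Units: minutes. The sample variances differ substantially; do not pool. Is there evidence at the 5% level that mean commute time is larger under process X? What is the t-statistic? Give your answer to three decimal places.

Let group 1 = process X, group 2 = process Y. H0: μ_1 = μ_2; H1: μ_1 > μ_2 (Welch's two-sample t-test, right-tailed).
t = (x̄_1 − x̄_2)/√(s_1²/n_1 + s_2²/n_2) = (66.15 − 60.58)/√(11.98²/21 + 6.121²/21) = 1.897
Welch–Satterthwaite df ≈ 29.78
p-value = P(T ≥ 1.897) ≈ 0.034
Since p ≈ 0.034 < α = 0.05, reject H0; the evidence is statistically significant.

1.897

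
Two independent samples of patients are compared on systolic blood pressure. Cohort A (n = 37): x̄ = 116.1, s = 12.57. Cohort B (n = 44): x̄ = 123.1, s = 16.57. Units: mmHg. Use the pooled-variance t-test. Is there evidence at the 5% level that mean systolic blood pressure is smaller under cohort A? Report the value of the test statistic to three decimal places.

Let group 1 = cohort A, group 2 = cohort B. H0: μ_1 = μ_2; H1: μ_1 < μ_2 (two-sample pooled-variance t-test, left-tailed).
s_p² = [(37−1)·12.57² + (44−1)·16.57²]/(37+44−2) = 221.449
t = (116.1 − 123.1)/√[221.449·(1/37 + 1/44)] = -2.109
df = n₁ + n₂ − 2 = 79
p-value = P(T ≤ -2.109) ≈ 0.0191
Since p ≈ 0.0191 < α = 0.05, reject H0; the evidence is statistically significant.

-2.109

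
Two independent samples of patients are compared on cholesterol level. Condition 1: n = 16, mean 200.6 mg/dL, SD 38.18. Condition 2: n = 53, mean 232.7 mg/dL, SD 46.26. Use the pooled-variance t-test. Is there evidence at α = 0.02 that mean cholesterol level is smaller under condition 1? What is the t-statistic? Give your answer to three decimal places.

-2.524

Let group 1 = condition 1, group 2 = condition 2. H0: μ_1 = μ_2; H1: μ_1 < μ_2 (two-sample pooled-variance t-test, left-tailed).
s_p² = [(16−1)·38.18² + (53−1)·46.26²]/(16+53−2) = 1987.24
t = (200.6 − 232.7)/√[1987.24·(1/16 + 1/53)] = -2.524
df = n₁ + n₂ − 2 = 67
p-value = P(T ≤ -2.524) ≈ 0.007
Since p ≈ 0.007 < α = 0.02, reject H0; the evidence is statistically significant.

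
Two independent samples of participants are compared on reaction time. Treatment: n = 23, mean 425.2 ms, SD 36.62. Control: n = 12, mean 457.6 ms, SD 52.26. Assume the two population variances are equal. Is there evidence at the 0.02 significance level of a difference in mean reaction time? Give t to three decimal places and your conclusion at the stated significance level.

Let group 1 = treatment, group 2 = control. H0: μ_1 = μ_2; H1: μ_1 ≠ μ_2 (two-sample pooled-variance t-test, two-sided).
s_p² = [(23−1)·36.62² + (12−1)·52.26²]/(23+12−2) = 1804.39
t = (425.2 − 457.6)/√[1804.39·(1/23 + 1/12)] = -2.142
df = n₁ + n₂ − 2 = 33
Two-sided p-value ≈ 0.0397
Since p ≈ 0.0397 > α = 0.02, fail to reject H0; the data do not provide sufficient evidence against H0.

t = -2.142; fail to reject H0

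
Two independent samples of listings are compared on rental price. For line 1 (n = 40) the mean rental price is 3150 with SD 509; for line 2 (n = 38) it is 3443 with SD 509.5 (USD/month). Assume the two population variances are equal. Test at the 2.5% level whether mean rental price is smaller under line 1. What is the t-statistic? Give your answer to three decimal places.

-2.540

Let group 1 = line 1, group 2 = line 2. H0: μ_1 = μ_2; H1: μ_1 < μ_2 (two-sample pooled-variance t-test, left-tailed).
s_p² = [(40−1)·509² + (38−1)·509.5²]/(40+38−2) = 259329
t = (3150 − 3443)/√[259329·(1/40 + 1/38)] = -2.540
df = n₁ + n₂ − 2 = 76
p-value = P(T ≤ -2.540) ≈ 0.0066
Since p ≈ 0.0066 < α = 0.025, reject H0; the data support H1.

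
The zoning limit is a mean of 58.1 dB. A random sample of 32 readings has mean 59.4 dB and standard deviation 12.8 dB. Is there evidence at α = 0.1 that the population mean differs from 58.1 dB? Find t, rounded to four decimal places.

H0: μ = 58.1; H1: μ ≠ 58.1 (one-sample t-test, two-sided).
t = (x̄ − μ₀)/(s/√n) = (59.4 − 58.1)/(12.8/√32) = 0.5745
df = n − 1 = 31
Two-sided p-value ≈ 0.570
Since p ≈ 0.570 > α = 0.1, fail to reject H0; the data do not provide sufficient evidence against H0.

0.5745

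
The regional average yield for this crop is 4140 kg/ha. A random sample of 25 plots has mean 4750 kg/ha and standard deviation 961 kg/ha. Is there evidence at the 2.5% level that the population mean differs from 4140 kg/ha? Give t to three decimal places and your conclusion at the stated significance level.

t = 3.174; reject H0

H0: μ = 4140; H1: μ ≠ 4140 (one-sample t-test, two-sided).
t = (x̄ − μ₀)/(s/√n) = (4750 − 4140)/(961/√25) = 3.174
df = n − 1 = 24
Two-sided p-value ≈ 0.004
Since p ≈ 0.004 < α = 0.025, reject H0; the evidence is statistically significant.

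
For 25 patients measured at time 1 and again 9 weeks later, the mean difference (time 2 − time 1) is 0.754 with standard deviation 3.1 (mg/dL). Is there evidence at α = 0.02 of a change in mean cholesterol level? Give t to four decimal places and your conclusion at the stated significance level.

t = 1.2161; fail to reject H0

H0: μ_d = 0; H1: μ_d ≠ 0 (paired t-test on the differences, two-sided).
t = d̄/(s_d/√n) = 0.754/(3.1/√25) = 1.2161
df = n − 1 = 24
Two-sided p-value ≈ 0.236
Since p ≈ 0.236 > α = 0.02, fail to reject H0; the data do not provide sufficient evidence against H0.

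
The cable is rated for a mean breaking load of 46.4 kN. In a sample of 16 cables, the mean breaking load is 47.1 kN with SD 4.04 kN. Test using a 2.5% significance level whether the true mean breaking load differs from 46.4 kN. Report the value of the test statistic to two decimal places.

0.69

H0: μ = 46.4; H1: μ ≠ 46.4 (one-sample t-test, two-sided).
t = (x̄ − μ₀)/(s/√n) = (47.1 − 46.4)/(4.04/√16) = 0.69
df = n − 1 = 15
Two-sided p-value ≈ 0.4989
Since p ≈ 0.4989 > α = 0.025, fail to reject H0; the evidence is not statistically significant.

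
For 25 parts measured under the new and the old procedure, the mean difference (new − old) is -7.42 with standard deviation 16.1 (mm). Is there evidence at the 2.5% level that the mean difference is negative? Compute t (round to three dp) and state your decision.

H0: μ_d = 0; H1: μ_d < 0 (paired t-test on the differences, left-tailed).
t = d̄/(s_d/√n) = -7.42/(16.1/√25) = -2.304
df = n − 1 = 24
p-value = P(T ≤ -2.304) ≈ 0.015
Since p ≈ 0.015 < α = 0.025, reject H0; the data support H1.

t = -2.304; reject H0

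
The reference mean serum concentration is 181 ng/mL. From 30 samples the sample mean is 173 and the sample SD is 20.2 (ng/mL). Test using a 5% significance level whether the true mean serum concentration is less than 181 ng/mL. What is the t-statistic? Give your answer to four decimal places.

-2.1692

H0: μ = 181; H1: μ < 181 (one-sample t-test, left-tailed).
t = (x̄ − μ₀)/(s/√n) = (173 − 181)/(20.2/√30) = -2.1692
df = n − 1 = 29
p-value = P(T ≤ -2.1692) ≈ 0.0192
Since p ≈ 0.0192 < α = 0.05, reject H0; the data support H1.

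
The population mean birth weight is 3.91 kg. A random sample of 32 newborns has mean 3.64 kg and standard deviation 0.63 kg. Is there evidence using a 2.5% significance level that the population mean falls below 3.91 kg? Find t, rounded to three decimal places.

H0: μ = 3.91; H1: μ < 3.91 (one-sample t-test, left-tailed).
t = (x̄ − μ₀)/(s/√n) = (3.64 − 3.91)/(0.63/√32) = -2.424
df = n − 1 = 31
p-value = P(T ≤ -2.424) ≈ 0.0107
Since p ≈ 0.0107 < α = 0.025, reject H0; the evidence is statistically significant.

-2.424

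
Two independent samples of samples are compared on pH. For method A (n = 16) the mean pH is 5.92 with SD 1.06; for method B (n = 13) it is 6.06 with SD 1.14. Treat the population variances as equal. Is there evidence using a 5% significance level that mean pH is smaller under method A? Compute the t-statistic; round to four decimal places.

Let group 1 = method A, group 2 = method B. H0: μ_1 = μ_2; H1: μ_1 < μ_2 (two-sample pooled-variance t-test, left-tailed).
s_p² = [(16−1)·1.06² + (13−1)·1.14²]/(16+13−2) = 1.20182
t = (5.92 − 6.06)/√[1.20182·(1/16 + 1/13)] = -0.3420
df = n₁ + n₂ − 2 = 27
p-value = P(T ≤ -0.3420) ≈ 0.367
Since p ≈ 0.367 > α = 0.05, fail to reject H0; the data do not provide sufficient evidence against H0.

-0.3420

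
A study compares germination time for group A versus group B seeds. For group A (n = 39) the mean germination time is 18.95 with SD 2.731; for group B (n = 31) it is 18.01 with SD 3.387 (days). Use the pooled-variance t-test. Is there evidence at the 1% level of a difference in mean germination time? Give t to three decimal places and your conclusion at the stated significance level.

Let group 1 = group A, group 2 = group B. H0: μ_1 = μ_2; H1: μ_1 ≠ μ_2 (two-sample pooled-variance t-test, two-sided).
s_p² = [(39−1)·2.731² + (31−1)·3.387²]/(39+31−2) = 9.22898
t = (18.95 − 18.01)/√[9.22898·(1/39 + 1/31)] = 1.286
df = n₁ + n₂ − 2 = 68
Two-sided p-value ≈ 0.2028
Since p ≈ 0.2028 > α = 0.01, fail to reject H0; the data do not provide sufficient evidence against H0.

t = 1.286; fail to reject H0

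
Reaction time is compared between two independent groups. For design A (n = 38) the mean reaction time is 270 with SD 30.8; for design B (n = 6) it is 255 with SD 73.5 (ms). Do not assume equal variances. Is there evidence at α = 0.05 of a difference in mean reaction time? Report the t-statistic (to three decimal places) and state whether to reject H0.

t = 0.493; fail to reject H0

Let group 1 = design A, group 2 = design B. H0: μ_1 = μ_2; H1: μ_1 ≠ μ_2 (Welch's two-sample t-test, two-sided).
t = (x̄_1 − x̄_2)/√(s_1²/n_1 + s_2²/n_2) = (270 − 255)/√(30.8²/38 + 73.5²/6) = 0.493
Welch–Satterthwaite df ≈ 5.28
Two-sided p-value ≈ 0.642
Since p ≈ 0.642 > α = 0.05, fail to reject H0; the evidence is not statistically significant.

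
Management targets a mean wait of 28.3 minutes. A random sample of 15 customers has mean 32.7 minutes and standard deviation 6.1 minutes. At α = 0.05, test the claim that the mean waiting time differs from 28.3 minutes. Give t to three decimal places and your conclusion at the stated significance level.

t = 2.794; reject H0

H0: μ = 28.3; H1: μ ≠ 28.3 (one-sample t-test, two-sided).
t = (x̄ − μ₀)/(s/√n) = (32.7 − 28.3)/(6.1/√15) = 2.794
df = n − 1 = 14
Two-sided p-value ≈ 0.0144
Since p ≈ 0.0144 < α = 0.05, reject H0; the evidence is statistically significant.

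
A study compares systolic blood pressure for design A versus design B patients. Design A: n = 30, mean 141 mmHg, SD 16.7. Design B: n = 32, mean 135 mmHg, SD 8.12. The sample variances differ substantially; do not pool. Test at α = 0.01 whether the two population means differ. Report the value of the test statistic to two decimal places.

Let group 1 = design A, group 2 = design B. H0: μ_1 = μ_2; H1: μ_1 ≠ μ_2 (Welch's two-sample t-test, two-sided).
t = (x̄_1 − x̄_2)/√(s_1²/n_1 + s_2²/n_2) = (141 − 135)/√(16.7²/30 + 8.12²/32) = 1.78
Welch–Satterthwaite df ≈ 41.38
Two-sided p-value ≈ 0.0823
Since p ≈ 0.0823 > α = 0.01, fail to reject H0; the evidence is not statistically significant.

1.78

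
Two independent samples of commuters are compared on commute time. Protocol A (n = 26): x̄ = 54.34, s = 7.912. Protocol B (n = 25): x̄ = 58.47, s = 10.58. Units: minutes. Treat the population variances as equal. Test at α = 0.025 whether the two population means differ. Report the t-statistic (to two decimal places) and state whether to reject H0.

Let group 1 = protocol A, group 2 = protocol B. H0: μ_1 = μ_2; H1: μ_1 ≠ μ_2 (two-sample pooled-variance t-test, two-sided).
s_p² = [(26−1)·7.912² + (25−1)·10.58²]/(26+25−2) = 86.7646
t = (54.34 − 58.47)/√[86.7646·(1/26 + 1/25)] = -1.58
df = n₁ + n₂ − 2 = 49
Two-sided p-value ≈ 0.1199
Since p ≈ 0.1199 > α = 0.025, fail to reject H0; the evidence is not statistically significant.

t = -1.58; fail to reject H0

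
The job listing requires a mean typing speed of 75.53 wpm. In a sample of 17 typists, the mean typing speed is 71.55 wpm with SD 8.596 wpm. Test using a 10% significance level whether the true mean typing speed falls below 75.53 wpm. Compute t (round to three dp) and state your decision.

H0: μ = 75.53; H1: μ < 75.53 (one-sample t-test, left-tailed).
t = (x̄ − μ₀)/(s/√n) = (71.55 − 75.53)/(8.596/√17) = -1.909
df = n − 1 = 16
p-value = P(T ≤ -1.909) ≈ 0.0372
Since p ≈ 0.0372 < α = 0.1, reject H0; the data support H1.

t = -1.909; reject H0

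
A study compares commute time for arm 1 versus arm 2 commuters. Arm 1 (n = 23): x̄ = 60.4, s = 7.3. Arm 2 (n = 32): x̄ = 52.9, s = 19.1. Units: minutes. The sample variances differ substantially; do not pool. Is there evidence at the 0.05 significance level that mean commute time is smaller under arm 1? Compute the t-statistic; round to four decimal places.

2.0250

Let group 1 = arm 1, group 2 = arm 2. H0: μ_1 = μ_2; H1: μ_1 < μ_2 (Welch's two-sample t-test, left-tailed).
t = (x̄_1 − x̄_2)/√(s_1²/n_1 + s_2²/n_2) = (60.4 − 52.9)/√(7.3²/23 + 19.1²/32) = 2.0250
Welch–Satterthwaite df ≈ 42.41
p-value = P(T ≤ 2.0250) ≈ 0.975
Since p ≈ 0.975 > α = 0.05, fail to reject H0; the data do not provide sufficient evidence against H0.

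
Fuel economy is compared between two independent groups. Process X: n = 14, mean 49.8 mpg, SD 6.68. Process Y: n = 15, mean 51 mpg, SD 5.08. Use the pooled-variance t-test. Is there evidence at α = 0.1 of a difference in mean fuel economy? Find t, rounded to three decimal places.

-0.547

Let group 1 = process X, group 2 = process Y. H0: μ_1 = μ_2; H1: μ_1 ≠ μ_2 (two-sample pooled-variance t-test, two-sided).
s_p² = [(14−1)·6.68² + (15−1)·5.08²]/(14+15−2) = 34.866
t = (49.8 − 51)/√[34.866·(1/14 + 1/15)] = -0.547
df = n₁ + n₂ − 2 = 27
Two-sided p-value ≈ 0.589
Since p ≈ 0.589 > α = 0.1, fail to reject H0; the data do not provide sufficient evidence against H0.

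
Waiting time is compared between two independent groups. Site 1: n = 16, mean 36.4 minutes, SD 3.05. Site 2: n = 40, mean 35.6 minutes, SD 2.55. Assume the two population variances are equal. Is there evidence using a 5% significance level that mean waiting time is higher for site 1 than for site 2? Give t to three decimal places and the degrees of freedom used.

t = 1.002, df = 54

Let group 1 = site 1, group 2 = site 2. H0: μ_1 = μ_2; H1: μ_1 > μ_2 (two-sample pooled-variance t-test, right-tailed).
s_p² = [(16−1)·3.05² + (40−1)·2.55²]/(16+40−2) = 7.28028
t = (36.4 − 35.6)/√[7.28028·(1/16 + 1/40)] = 1.002
df = n₁ + n₂ − 2 = 54
p-value = P(T ≥ 1.002) ≈ 0.1603
Since p ≈ 0.1603 > α = 0.05, fail to reject H0; the evidence is not statistically significant.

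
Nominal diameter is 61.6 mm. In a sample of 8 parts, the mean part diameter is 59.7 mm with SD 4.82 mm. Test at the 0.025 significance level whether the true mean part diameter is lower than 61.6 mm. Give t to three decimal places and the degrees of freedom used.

H0: μ = 61.6; H1: μ < 61.6 (one-sample t-test, left-tailed).
t = (x̄ − μ₀)/(s/√n) = (59.7 − 61.6)/(4.82/√8) = -1.115
df = n − 1 = 7
p-value = P(T ≤ -1.115) ≈ 0.1508
Since p ≈ 0.1508 > α = 0.025, fail to reject H0; the evidence is not statistically significant.

t = -1.115, df = 7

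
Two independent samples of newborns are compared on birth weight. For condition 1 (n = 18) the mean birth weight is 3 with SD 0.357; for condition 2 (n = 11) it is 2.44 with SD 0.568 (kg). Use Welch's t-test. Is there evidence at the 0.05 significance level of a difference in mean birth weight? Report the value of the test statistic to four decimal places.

2.9348

Let group 1 = condition 1, group 2 = condition 2. H0: μ_1 = μ_2; H1: μ_1 ≠ μ_2 (Welch's two-sample t-test, two-sided).
t = (x̄_1 − x̄_2)/√(s_1²/n_1 + s_2²/n_2) = (3 − 2.44)/√(0.357²/18 + 0.568²/11) = 2.9348
Welch–Satterthwaite df ≈ 14.90
Two-sided p-value ≈ 0.0103
Since p ≈ 0.0103 < α = 0.05, reject H0; the evidence is statistically significant.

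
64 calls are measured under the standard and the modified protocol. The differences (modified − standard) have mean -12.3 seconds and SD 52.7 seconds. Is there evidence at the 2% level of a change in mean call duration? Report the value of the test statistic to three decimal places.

H0: μ_d = 0; H1: μ_d ≠ 0 (paired t-test on the differences, two-sided).
t = d̄/(s_d/√n) = -12.3/(52.7/√64) = -1.867
df = n − 1 = 63
Two-sided p-value ≈ 0.067
Since p ≈ 0.067 > α = 0.02, fail to reject H0; the evidence is not statistically significant.

-1.867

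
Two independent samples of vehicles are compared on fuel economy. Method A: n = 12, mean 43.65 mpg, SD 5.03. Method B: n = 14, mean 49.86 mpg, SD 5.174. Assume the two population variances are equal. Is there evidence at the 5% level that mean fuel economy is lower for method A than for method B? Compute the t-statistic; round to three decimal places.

Let group 1 = method A, group 2 = method B. H0: μ_1 = μ_2; H1: μ_1 < μ_2 (two-sample pooled-variance t-test, left-tailed).
s_p² = [(12−1)·5.03² + (14−1)·5.174²]/(12+14−2) = 26.0968
t = (43.65 − 49.86)/√[26.0968·(1/12 + 1/14)] = -3.090
df = n₁ + n₂ − 2 = 24
p-value = P(T ≤ -3.090) ≈ 0.003
Since p ≈ 0.003 < α = 0.05, reject H0; the data support H1.

-3.090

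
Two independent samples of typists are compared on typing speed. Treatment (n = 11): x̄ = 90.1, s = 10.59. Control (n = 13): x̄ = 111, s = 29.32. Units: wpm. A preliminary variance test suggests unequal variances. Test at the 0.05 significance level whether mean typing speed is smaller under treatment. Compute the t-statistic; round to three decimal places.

Let group 1 = treatment, group 2 = control. H0: μ_1 = μ_2; H1: μ_1 < μ_2 (Welch's two-sample t-test, left-tailed).
t = (x̄_1 − x̄_2)/√(s_1²/n_1 + s_2²/n_2) = (90.1 − 111)/√(10.59²/11 + 29.32²/13) = -2.392
Welch–Satterthwaite df ≈ 15.54
p-value = P(T ≤ -2.392) ≈ 0.0149
Since p ≈ 0.0149 < α = 0.05, reject H0; the data support H1.

-2.392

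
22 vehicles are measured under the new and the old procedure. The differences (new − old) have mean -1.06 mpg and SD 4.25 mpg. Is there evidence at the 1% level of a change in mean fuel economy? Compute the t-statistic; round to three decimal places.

-1.170

H0: μ_d = 0; H1: μ_d ≠ 0 (paired t-test on the differences, two-sided).
t = d̄/(s_d/√n) = -1.06/(4.25/√22) = -1.170
df = n − 1 = 21
Two-sided p-value ≈ 0.255
Since p ≈ 0.255 > α = 0.01, fail to reject H0; the data do not provide sufficient evidence against H0.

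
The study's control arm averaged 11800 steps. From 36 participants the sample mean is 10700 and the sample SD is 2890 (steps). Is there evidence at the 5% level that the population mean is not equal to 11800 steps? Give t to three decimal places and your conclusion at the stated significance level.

H0: μ = 11800; H1: μ ≠ 11800 (one-sample t-test, two-sided).
t = (x̄ − μ₀)/(s/√n) = (10700 − 11800)/(2890/√36) = -2.284
df = n − 1 = 35
Two-sided p-value ≈ 0.029
Since p ≈ 0.029 < α = 0.05, reject H0; the data support H1.

t = -2.284; reject H0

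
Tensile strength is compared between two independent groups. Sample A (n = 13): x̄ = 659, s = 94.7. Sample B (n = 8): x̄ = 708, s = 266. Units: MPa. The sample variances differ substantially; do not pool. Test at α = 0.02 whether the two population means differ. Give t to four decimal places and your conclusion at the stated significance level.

t = -0.5018; fail to reject H0

Let group 1 = sample A, group 2 = sample B. H0: μ_1 = μ_2; H1: μ_1 ≠ μ_2 (Welch's two-sample t-test, two-sided).
t = (x̄_1 − x̄_2)/√(s_1²/n_1 + s_2²/n_2) = (659 − 708)/√(94.7²/13 + 266²/8) = -0.5018
Welch–Satterthwaite df ≈ 8.11
Two-sided p-value ≈ 0.6291
Since p ≈ 0.6291 > α = 0.02, fail to reject H0; the evidence is not statistically significant.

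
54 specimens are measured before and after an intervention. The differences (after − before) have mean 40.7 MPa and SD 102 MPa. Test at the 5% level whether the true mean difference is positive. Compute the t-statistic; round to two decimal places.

H0: μ_d = 0; H1: μ_d > 0 (paired t-test on the differences, right-tailed).
t = d̄/(s_d/√n) = 40.7/(102/√54) = 2.93
df = n − 1 = 53
p-value = P(T ≥ 2.93) ≈ 0.0025
Since p ≈ 0.0025 < α = 0.05, reject H0; the evidence is statistically significant.

2.93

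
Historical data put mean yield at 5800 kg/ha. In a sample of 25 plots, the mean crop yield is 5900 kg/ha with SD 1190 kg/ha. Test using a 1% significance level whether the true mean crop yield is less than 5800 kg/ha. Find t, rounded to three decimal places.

0.420

H0: μ = 5800; H1: μ < 5800 (one-sample t-test, left-tailed).
t = (x̄ − μ₀)/(s/√n) = (5900 − 5800)/(1190/√25) = 0.420
df = n − 1 = 24
p-value = P(T ≤ 0.420) ≈ 0.6609
Since p ≈ 0.6609 > α = 0.01, fail to reject H0; the data do not provide sufficient evidence against H0.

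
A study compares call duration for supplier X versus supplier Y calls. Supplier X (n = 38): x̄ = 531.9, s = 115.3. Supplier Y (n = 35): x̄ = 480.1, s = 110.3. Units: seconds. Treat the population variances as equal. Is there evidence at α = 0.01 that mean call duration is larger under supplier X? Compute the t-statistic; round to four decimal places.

1.9578

Let group 1 = supplier X, group 2 = supplier Y. H0: μ_1 = μ_2; H1: μ_1 > μ_2 (two-sample pooled-variance t-test, right-tailed).
s_p² = [(38−1)·115.3² + (35−1)·110.3²]/(38+35−2) = 12753.9
t = (531.9 − 480.1)/√[12753.9·(1/38 + 1/35)] = 1.9578
df = n₁ + n₂ − 2 = 71
p-value = P(T ≥ 1.9578) ≈ 0.027
Since p ≈ 0.027 > α = 0.01, fail to reject H0; the evidence is not statistically significant.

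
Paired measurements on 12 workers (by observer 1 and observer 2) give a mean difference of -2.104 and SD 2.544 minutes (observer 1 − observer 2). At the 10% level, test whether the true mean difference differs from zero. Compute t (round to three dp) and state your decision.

H0: μ_d = 0; H1: μ_d ≠ 0 (paired t-test on the differences, two-sided).
t = d̄/(s_d/√n) = -2.104/(2.544/√12) = -2.865
df = n − 1 = 11
Two-sided p-value ≈ 0.015
Since p ≈ 0.015 < α = 0.1, reject H0; the data support H1.

t = -2.865; reject H0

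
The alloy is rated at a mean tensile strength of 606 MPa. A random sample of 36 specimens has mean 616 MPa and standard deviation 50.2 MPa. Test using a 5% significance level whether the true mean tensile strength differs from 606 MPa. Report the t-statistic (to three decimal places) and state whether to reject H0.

H0: μ = 606; H1: μ ≠ 606 (one-sample t-test, two-sided).
t = (x̄ − μ₀)/(s/√n) = (616 − 606)/(50.2/√36) = 1.195
df = n − 1 = 35
Two-sided p-value ≈ 0.240
Since p ≈ 0.240 > α = 0.05, fail to reject H0; the evidence is not statistically significant.

t = 1.195; fail to reject H0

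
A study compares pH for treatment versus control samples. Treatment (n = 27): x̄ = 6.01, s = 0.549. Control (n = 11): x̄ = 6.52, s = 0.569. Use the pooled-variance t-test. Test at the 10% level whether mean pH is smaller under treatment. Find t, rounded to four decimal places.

Let group 1 = treatment, group 2 = control. H0: μ_1 = μ_2; H1: μ_1 < μ_2 (two-sample pooled-variance t-test, left-tailed).
s_p² = [(27−1)·0.549² + (11−1)·0.569²]/(27+11−2) = 0.307612
t = (6.01 − 6.52)/√[0.307612·(1/27 + 1/11)] = -2.5707
df = n₁ + n₂ − 2 = 36
p-value = P(T ≤ -2.5707) ≈ 0.0072
Since p ≈ 0.0072 < α = 0.1, reject H0; the evidence is statistically significant.

-2.5707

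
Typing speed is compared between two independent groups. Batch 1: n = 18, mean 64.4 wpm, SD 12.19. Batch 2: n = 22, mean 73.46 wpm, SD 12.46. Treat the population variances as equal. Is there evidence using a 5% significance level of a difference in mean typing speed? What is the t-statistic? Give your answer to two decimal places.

-2.31

Let group 1 = batch 1, group 2 = batch 2. H0: μ_1 = μ_2; H1: μ_1 ≠ μ_2 (two-sample pooled-variance t-test, two-sided).
s_p² = [(18−1)·12.19² + (22−1)·12.46²]/(18+22−2) = 152.274
t = (64.4 − 73.46)/√[152.274·(1/18 + 1/22)] = -2.31
df = n₁ + n₂ − 2 = 38
Two-sided p-value ≈ 0.0264
Since p ≈ 0.0264 < α = 0.05, reject H0; the data support H1.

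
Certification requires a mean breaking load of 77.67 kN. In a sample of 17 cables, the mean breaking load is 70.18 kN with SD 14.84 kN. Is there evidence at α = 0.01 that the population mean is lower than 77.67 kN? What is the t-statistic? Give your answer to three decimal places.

H0: μ = 77.67; H1: μ < 77.67 (one-sample t-test, left-tailed).
t = (x̄ − μ₀)/(s/√n) = (70.18 − 77.67)/(14.84/√17) = -2.081
df = n − 1 = 16
p-value = P(T ≤ -2.081) ≈ 0.027
Since p ≈ 0.027 > α = 0.01, fail to reject H0; the data do not provide sufficient evidence against H0.

-2.081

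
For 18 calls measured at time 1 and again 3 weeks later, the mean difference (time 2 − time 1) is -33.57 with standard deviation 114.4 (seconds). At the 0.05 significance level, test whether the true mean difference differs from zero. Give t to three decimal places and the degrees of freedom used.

H0: μ_d = 0; H1: μ_d ≠ 0 (paired t-test on the differences, two-sided).
t = d̄/(s_d/√n) = -33.57/(114.4/√18) = -1.245
df = n − 1 = 17
Two-sided p-value ≈ 0.230
Since p ≈ 0.230 > α = 0.05, fail to reject H0; the evidence is not statistically significant.

t = -1.245, df = 17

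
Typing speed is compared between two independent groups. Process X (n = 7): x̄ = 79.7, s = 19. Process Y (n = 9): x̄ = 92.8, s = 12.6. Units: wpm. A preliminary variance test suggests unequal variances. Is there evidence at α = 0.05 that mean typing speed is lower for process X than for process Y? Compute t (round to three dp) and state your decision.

Let group 1 = process X, group 2 = process Y. H0: μ_1 = μ_2; H1: μ_1 < μ_2 (Welch's two-sample t-test, left-tailed).
t = (x̄_1 − x̄_2)/√(s_1²/n_1 + s_2²/n_2) = (79.7 − 92.8)/√(19²/7 + 12.6²/9) = -1.575
Welch–Satterthwaite df ≈ 9.93
p-value = P(T ≤ -1.575) ≈ 0.073
Since p ≈ 0.073 > α = 0.05, fail to reject H0; the evidence is not statistically significant.

t = -1.575; fail to reject H0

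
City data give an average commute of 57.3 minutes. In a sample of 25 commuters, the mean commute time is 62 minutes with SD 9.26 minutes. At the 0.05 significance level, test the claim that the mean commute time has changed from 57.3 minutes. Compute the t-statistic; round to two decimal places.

H0: μ = 57.3; H1: μ ≠ 57.3 (one-sample t-test, two-sided).
t = (x̄ − μ₀)/(s/√n) = (62 − 57.3)/(9.26/√25) = 2.54
df = n − 1 = 24
Two-sided p-value ≈ 0.0181
Since p ≈ 0.0181 < α = 0.05, reject H0; the data support H1.

2.54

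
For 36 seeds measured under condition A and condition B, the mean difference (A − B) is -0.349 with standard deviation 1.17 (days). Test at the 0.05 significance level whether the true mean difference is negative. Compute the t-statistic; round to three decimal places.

H0: μ_d = 0; H1: μ_d < 0 (paired t-test on the differences, left-tailed).
t = d̄/(s_d/√n) = -0.349/(1.17/√36) = -1.790
df = n − 1 = 35
p-value = P(T ≤ -1.790) ≈ 0.041
Since p ≈ 0.041 < α = 0.05, reject H0; the data support H1.

-1.790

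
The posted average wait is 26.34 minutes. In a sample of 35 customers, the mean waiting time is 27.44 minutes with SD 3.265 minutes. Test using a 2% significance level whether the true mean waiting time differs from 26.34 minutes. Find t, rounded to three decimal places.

1.993

H0: μ = 26.34; H1: μ ≠ 26.34 (one-sample t-test, two-sided).
t = (x̄ − μ₀)/(s/√n) = (27.44 − 26.34)/(3.265/√35) = 1.993
df = n − 1 = 34
Two-sided p-value ≈ 0.0543
Since p ≈ 0.0543 > α = 0.02, fail to reject H0; the data do not provide sufficient evidence against H0.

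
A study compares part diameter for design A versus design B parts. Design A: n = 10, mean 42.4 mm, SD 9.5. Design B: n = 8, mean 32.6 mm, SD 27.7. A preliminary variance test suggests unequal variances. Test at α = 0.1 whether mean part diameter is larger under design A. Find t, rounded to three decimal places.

0.957

Let group 1 = design A, group 2 = design B. H0: μ_1 = μ_2; H1: μ_1 > μ_2 (Welch's two-sample t-test, right-tailed).
t = (x̄_1 − x̄_2)/√(s_1²/n_1 + s_2²/n_2) = (42.4 − 32.6)/√(9.5²/10 + 27.7²/8) = 0.957
Welch–Satterthwaite df ≈ 8.32
p-value = P(T ≥ 0.957) ≈ 0.1828
Since p ≈ 0.1828 > α = 0.1, fail to reject H0; the evidence is not statistically significant.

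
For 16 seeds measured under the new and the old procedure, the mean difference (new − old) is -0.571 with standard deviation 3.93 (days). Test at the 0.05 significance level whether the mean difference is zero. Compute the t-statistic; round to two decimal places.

-0.58

H0: μ_d = 0; H1: μ_d ≠ 0 (paired t-test on the differences, two-sided).
t = d̄/(s_d/√n) = -0.571/(3.93/√16) = -0.58
df = n − 1 = 15
Two-sided p-value ≈ 0.5698
Since p ≈ 0.5698 > α = 0.05, fail to reject H0; the data do not provide sufficient evidence against H0.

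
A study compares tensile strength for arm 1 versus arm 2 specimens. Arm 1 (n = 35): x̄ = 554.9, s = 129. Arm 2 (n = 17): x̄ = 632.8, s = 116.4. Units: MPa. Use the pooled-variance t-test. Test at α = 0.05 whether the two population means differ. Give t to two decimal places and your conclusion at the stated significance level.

Let group 1 = arm 1, group 2 = arm 2. H0: μ_1 = μ_2; H1: μ_1 ≠ μ_2 (two-sample pooled-variance t-test, two-sided).
s_p² = [(35−1)·129² + (17−1)·116.4²]/(35+17−2) = 15651.5
t = (554.9 − 632.8)/√[15651.5·(1/35 + 1/17)] = -2.11
df = n₁ + n₂ − 2 = 50
Two-sided p-value ≈ 0.040
Since p ≈ 0.040 < α = 0.05, reject H0; the evidence is statistically significant.

t = -2.11; reject H0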